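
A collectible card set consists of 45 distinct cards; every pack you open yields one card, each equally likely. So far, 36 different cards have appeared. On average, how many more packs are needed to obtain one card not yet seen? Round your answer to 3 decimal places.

Each pack yields a new card with probability (45-36)/45 = 9/45, so the wait is geometric with mean 45/9.
E = 45/9 = 5.0000.

5.000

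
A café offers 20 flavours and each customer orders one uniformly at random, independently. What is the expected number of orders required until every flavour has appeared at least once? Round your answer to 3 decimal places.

After k distinct flavours have appeared, the next order gives a new one with probability (20-k)/20, so the expected wait for the (k+1)-th is 20/(20-k).
E[T] = 20/20 + 20/19 + 20/18 + ... + 20/2 + 20/1 = 20·H_{20}.
H_{20} = 3.5977, so E[T] = 71.9548.

71.955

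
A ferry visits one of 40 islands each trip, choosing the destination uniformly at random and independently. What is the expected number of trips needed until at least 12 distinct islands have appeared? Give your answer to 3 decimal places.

14.055

With k distinct islands already seen, the next new one arrives after an expected 40/(40-k) trips.
Sum over k = 0,...,11: E = 40/40 + 40/39 + 40/38 + ... + 40/30 + 40/29 = 14.0549.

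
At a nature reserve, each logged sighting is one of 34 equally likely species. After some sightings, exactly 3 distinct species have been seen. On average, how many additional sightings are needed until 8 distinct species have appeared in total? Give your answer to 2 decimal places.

5.88

From k distinct to k+1 distinct takes on average 34/(34-k) sightings.
Sum over k = 3,...,7: E = 34/31 + 34/30 + 34/29 + 34/28 + 34/27 = 5.876.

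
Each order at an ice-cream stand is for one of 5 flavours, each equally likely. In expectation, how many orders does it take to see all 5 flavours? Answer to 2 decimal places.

11.42

Split into phases: going from k distinct to k+1 distinct takes on average 5/(5-k) orders.
E[T] = 5/5 + 5/4 + 5/3 + 5/2 + 5/1 = 5·H_{5}.
H_{5} = 2.283, so E[T] = 11.417.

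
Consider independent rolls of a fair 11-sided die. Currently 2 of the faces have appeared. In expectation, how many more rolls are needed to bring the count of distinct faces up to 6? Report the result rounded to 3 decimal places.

6.002

The wait to go from k to k+1 distinct faces is geometric with mean 11/(11-k).
Sum over k = 2,...,5: E = 11/9 + 11/8 + 11/7 + 11/6 = 6.0020.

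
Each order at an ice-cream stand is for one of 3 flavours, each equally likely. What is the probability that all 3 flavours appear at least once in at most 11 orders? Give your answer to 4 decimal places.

0.9653

Let A_i be the event that flavour i is missing after 11 orders. By inclusion–exclusion on the A_i,
P(all seen) = Σ_{j=0}^{3} (-1)^j C(3,j)((3-j)/3)^11
= 1.00000 - 0.03468 + 0.00002 - 0.00000
= 0.96533.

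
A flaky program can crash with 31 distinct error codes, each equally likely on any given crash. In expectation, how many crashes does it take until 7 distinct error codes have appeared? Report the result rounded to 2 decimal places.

With k distinct error codes already seen, the next new one arrives after an expected 31/(31-k) crashes.
Sum over k = 0,...,6: E = 31/31 + 31/30 + 31/29 + ... + 31/26 + 31/25 = 7.790.

7.79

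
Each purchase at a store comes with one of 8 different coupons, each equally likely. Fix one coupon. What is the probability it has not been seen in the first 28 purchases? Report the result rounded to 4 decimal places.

On each purchase the fixed coupon fails to appear with probability 7/8.
P(still missing after 28) = (7/8)^28 = 0.02378.

0.0238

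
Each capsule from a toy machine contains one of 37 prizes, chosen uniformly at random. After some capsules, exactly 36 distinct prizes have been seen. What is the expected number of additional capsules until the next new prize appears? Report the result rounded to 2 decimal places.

The number of capsules until the next new prize is geometric with success probability 1/37, so its mean is 37/1.
E = 37/1 = 37.000.

37.00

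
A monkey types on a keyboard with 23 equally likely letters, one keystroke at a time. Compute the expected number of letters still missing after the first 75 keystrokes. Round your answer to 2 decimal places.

0.82

For each letter, P(unseen after 75) = (22/23)^75 = 0.036.
By linearity of expectation, E[unseen] = 23·(22/23)^75 = 0.820.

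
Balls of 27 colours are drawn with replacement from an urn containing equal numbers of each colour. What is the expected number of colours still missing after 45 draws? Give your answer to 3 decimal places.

4.941

For each colour, P(unseen after 45) = (26/27)^45 = 0.1830.
By linearity of expectation, E[unseen] = 27·(26/27)^45 = 4.9408.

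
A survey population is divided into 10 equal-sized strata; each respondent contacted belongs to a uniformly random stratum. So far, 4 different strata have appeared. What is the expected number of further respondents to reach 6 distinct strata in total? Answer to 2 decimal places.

3.67

From k distinct to k+1 distinct takes on average 10/(10-k) respondents.
Sum over k = 4,...,5: E = 10/6 + 10/5 = 3.667.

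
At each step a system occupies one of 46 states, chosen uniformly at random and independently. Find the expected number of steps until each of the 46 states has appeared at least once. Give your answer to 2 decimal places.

The wait to go from k to k+1 distinct states is geometric with mean 46/(46-k).
E[T] = 46/46 + 46/45 + 46/44 + ... + 46/2 + 46/1 = 46·H_{46}.
H_{46} = 4.417, so E[T] = 203.168.

203.17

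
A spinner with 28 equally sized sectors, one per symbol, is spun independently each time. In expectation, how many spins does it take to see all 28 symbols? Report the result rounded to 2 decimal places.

The wait to go from k to k+1 distinct symbols is geometric with mean 28/(28-k).
E[T] = 28/28 + 28/27 + 28/26 + ... + 28/2 + 28/1 = 28·H_{28}.
H_{28} = 3.927, so E[T] = 109.961.

109.96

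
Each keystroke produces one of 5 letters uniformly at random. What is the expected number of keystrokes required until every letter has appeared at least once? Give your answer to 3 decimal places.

11.417

The wait to go from k to k+1 distinct letters is geometric with mean 5/(5-k).
E[T] = 5/5 + 5/4 + 5/3 + 5/2 + 5/1 = 5·H_{5}.
H_{5} = 2.2833, so E[T] = 11.4167.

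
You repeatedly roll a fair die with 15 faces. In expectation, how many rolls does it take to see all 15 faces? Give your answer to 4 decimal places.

49.7734

The wait to go from k to k+1 distinct faces is geometric with mean 15/(15-k).
E[T] = 15/15 + 15/14 + 15/13 + ... + 15/2 + 15/1 = 15·H_{15}.
H_{15} = 3.31823, so E[T] = 49.77343.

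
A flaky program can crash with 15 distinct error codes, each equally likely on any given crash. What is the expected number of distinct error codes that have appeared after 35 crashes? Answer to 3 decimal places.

For each error code, P(seen in 35 crashes) = 1 - (14/15)^35 = 0.9106.
By linearity of expectation, E[distinct seen] = 15·(1 - (14/15)^35) = 13.6592.

13.659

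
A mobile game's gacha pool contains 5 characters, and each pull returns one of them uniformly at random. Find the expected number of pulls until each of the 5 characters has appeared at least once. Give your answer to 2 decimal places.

11.42

After k distinct characters have appeared, the next pull gives a new one with probability (5-k)/5, so the expected wait for the (k+1)-th is 5/(5-k).
E[T] = 5/5 + 5/4 + 5/3 + 5/2 + 5/1 = 5·H_{5}.
H_{5} = 2.283, so E[T] = 11.417.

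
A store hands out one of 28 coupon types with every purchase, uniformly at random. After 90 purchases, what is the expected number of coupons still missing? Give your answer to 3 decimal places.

For each coupon, P(unseen after 90) = (27/28)^90 = 0.0379.
By linearity of expectation, E[unseen] = 28·(27/28)^90 = 1.0609.

1.061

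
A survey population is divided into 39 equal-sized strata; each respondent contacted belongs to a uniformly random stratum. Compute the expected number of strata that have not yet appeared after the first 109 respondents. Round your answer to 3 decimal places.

2.298

For each stratum, P(unseen after 109) = (38/39)^109 = 0.0589.
By linearity of expectation, E[unseen] = 39·(38/39)^109 = 2.2984.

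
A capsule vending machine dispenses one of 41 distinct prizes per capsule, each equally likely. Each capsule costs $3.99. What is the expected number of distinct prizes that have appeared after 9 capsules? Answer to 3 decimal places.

For each prize, P(seen in 9 capsules) = 1 - (40/41)^9 = 0.1993.
By linearity of expectation, E[distinct seen] = 41·(1 - (40/41)^9) = 8.1701.

8.170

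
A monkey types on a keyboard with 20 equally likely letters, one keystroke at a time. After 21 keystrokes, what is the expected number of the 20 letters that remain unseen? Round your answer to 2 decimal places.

6.81

For each letter, P(unseen after 21) = (19/20)^21 = 0.341.
By linearity of expectation, E[unseen] = 20·(19/20)^21 = 6.811.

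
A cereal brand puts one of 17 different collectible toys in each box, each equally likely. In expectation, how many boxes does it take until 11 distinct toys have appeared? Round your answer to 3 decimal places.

16.822

With k distinct toys already seen, the next new one arrives after an expected 17/(17-k) boxes.
Sum over k = 0,...,10: E = 17/17 + 17/16 + 17/15 + ... + 17/8 + 17/7 = 16.8224.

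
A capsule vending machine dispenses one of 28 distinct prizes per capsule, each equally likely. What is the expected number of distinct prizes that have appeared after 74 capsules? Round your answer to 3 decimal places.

26.102

For each prize, P(seen in 74 capsules) = 1 - (27/28)^74 = 0.9322.
By linearity of expectation, E[distinct seen] = 28·(1 - (27/28)^74) = 26.1016.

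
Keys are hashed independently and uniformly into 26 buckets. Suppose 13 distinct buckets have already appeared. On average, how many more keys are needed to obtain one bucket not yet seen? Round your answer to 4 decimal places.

2.0000

The number of keys until the next new bucket is geometric with success probability 13/26, so its mean is 26/13.
E = 26/13 = 2.00000.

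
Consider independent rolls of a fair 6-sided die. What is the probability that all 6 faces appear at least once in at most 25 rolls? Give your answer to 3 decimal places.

By inclusion–exclusion over which faces are missing,
P(all seen) = Σ_{j=0}^{6} (-1)^j C(6,j)((6-j)/6)^25
= 1.0000 - 0.0629 + 0.0006 - 0.0000 + 0.0000 - 0.0000 + 0.0000
= 0.9377.

0.938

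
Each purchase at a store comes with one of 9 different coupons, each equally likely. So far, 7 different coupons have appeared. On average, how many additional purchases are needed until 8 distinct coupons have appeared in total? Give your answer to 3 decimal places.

From k distinct to k+1 distinct takes on average 9/(9-k) purchases.
Only the k = 7 term is needed: E = 9/2 = 4.5000.

4.500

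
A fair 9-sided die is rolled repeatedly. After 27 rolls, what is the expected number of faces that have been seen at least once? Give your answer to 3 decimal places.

8.626

For each face, P(seen in 27 rolls) = 1 - (8/9)^27 = 0.9584.
By linearity of expectation, E[distinct seen] = 9·(1 - (8/9)^27) = 8.6258.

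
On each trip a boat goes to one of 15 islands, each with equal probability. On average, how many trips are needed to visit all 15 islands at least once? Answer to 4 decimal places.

The wait to go from k to k+1 distinct islands is geometric with mean 15/(15-k).
E[T] = 15/15 + 15/14 + 15/13 + ... + 15/2 + 15/1 = 15·H_{15}.
H_{15} = 3.31823, so E[T] = 49.77343.

49.7734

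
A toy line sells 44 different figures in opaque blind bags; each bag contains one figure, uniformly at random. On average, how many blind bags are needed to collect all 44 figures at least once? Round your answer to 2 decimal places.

The wait to go from k to k+1 distinct figures is geometric with mean 44/(44-k).
E[T] = 44/44 + 44/43 + 44/42 + ... + 44/2 + 44/1 = 44·H_{44}.
H_{44} = 4.373, so E[T] = 192.400.

192.40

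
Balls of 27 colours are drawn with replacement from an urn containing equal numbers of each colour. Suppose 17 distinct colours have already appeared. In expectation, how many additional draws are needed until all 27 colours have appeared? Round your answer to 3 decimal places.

The wait to go from k to k+1 distinct colours is geometric with mean 27/(27-k).
Sum over k = 17,...,26: E = 27/10 + 27/9 + 27/8 + ... + 27/2 + 27/1 = 79.0821.

79.082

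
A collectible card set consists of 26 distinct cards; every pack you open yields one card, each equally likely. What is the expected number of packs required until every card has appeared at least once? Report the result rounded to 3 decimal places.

100.215

Split into phases: going from k distinct to k+1 distinct takes on average 26/(26-k) packs.
E[T] = 26/26 + 26/25 + 26/24 + ... + 26/2 + 26/1 = 26·H_{26}.
H_{26} = 3.8544, so E[T] = 100.2149.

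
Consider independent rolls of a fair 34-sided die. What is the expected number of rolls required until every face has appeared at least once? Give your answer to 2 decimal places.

140.02

After k distinct faces have appeared, the next roll gives a new one with probability (34-k)/34, so the expected wait for the (k+1)-th is 34/(34-k).
E[T] = 34/34 + 34/33 + 34/32 + ... + 34/2 + 34/1 = 34·H_{34}.
H_{34} = 4.118, so E[T] = 140.019.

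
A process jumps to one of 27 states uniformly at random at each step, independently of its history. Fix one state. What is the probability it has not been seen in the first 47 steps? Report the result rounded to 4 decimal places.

On each step the fixed state fails to appear with probability 26/27.
P(still missing after 47) = (26/27)^47 = 0.16969.

0.1697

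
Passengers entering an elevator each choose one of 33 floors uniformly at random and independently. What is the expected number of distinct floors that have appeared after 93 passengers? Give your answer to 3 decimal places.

31.113

For each floor, P(seen in 93 passengers) = 1 - (32/33)^93 = 0.9428.
By linearity of expectation, E[distinct seen] = 33·(1 - (32/33)^93) = 31.1135.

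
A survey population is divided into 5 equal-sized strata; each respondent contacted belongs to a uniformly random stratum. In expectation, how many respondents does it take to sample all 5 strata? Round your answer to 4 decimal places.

11.4167

Split into phases: going from k distinct to k+1 distinct takes on average 5/(5-k) respondents.
E[T] = 5/5 + 5/4 + 5/3 + 5/2 + 5/1 = 5·H_{5}.
H_{5} = 2.28333, so E[T] = 11.41667.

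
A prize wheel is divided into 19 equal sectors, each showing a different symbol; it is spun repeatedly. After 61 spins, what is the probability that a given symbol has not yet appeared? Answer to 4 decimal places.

On each spin the fixed symbol fails to appear with probability 18/19.
P(still missing after 61) = (18/19)^61 = 0.03695.

0.0370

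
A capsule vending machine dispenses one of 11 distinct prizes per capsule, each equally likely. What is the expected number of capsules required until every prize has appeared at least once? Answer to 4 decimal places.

The wait to go from k to k+1 distinct prizes is geometric with mean 11/(11-k).
E[T] = 11/11 + 11/10 + 11/9 + ... + 11/2 + 11/1 = 11·H_{11}.
H_{11} = 3.01988, so E[T] = 33.21865.

33.2187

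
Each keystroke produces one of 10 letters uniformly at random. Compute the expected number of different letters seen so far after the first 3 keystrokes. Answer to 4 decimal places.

For each letter, P(seen in 3 keystrokes) = 1 - (9/10)^3 = 0.27100.
By linearity of expectation, E[distinct seen] = 10·(1 - (9/10)^3) = 2.71000.

2.7100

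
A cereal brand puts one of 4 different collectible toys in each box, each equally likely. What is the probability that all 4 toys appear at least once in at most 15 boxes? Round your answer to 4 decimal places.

By inclusion–exclusion over which toys are missing,
P(all seen) = Σ_{j=0}^{4} (-1)^j C(4,j)((4-j)/4)^15
= 1.00000 - 0.05345 + 0.00018 - 0.00000 + 0.00000
= 0.94673.

0.9467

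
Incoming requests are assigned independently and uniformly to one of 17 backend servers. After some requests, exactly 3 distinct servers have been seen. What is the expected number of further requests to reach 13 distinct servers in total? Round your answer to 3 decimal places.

19.860

The wait to go from k to k+1 distinct servers is geometric with mean 17/(17-k).
Sum over k = 3,...,12: E = 17/14 + 17/13 + 17/12 + ... + 17/6 + 17/5 = 19.8599.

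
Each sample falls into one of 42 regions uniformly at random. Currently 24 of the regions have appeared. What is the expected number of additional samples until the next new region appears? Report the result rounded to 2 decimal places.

Each sample yields a new region with probability (42-24)/42 = 18/42, so the wait is geometric with mean 42/18.
E = 42/18 = 2.333.

2.33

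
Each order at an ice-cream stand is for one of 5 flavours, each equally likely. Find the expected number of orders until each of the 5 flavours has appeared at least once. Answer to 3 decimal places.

The wait to go from k to k+1 distinct flavours is geometric with mean 5/(5-k).
E[T] = 5/5 + 5/4 + 5/3 + 5/2 + 5/1 = 5·H_{5}.
H_{5} = 2.2833, so E[T] = 11.4167.

11.417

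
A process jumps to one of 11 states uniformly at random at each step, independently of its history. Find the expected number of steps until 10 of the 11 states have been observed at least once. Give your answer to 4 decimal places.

22.2187

Going from k to k+1 distinct takes a geometric number of steps with mean 11/(11-k).
Sum over k = 0,...,9: E = 11/11 + 11/10 + 11/9 + ... + 11/3 + 11/2 = 22.21865.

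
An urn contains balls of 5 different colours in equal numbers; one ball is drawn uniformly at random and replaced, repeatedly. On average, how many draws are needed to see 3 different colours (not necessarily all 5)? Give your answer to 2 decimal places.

3.92

Going from k to k+1 distinct takes a geometric number of draws with mean 5/(5-k).
Sum over k = 0,...,2: E = 5/5 + 5/4 + 5/3 = 3.917.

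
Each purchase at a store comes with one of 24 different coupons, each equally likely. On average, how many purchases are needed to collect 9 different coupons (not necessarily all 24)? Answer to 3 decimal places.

10.986

With k distinct coupons already seen, the next new one arrives after an expected 24/(24-k) purchases.
Sum over k = 0,...,8: E = 24/24 + 24/23 + 24/22 + ... + 24/17 + 24/16 = 10.9855.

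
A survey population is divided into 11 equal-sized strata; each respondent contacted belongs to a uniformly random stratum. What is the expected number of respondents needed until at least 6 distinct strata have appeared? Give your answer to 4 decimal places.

8.1020

With k distinct strata already seen, the next new one arrives after an expected 11/(11-k) respondents.
Sum over k = 0,...,5: E = 11/11 + 11/10 + 11/9 + 11/8 + 11/7 + 11/6 = 8.10198.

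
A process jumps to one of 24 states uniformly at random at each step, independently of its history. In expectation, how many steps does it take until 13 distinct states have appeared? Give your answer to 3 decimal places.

18.146

Going from k to k+1 distinct takes a geometric number of steps with mean 24/(24-k).
Sum over k = 0,...,12: E = 24/24 + 24/23 + 24/22 + ... + 24/13 + 24/12 = 18.1459.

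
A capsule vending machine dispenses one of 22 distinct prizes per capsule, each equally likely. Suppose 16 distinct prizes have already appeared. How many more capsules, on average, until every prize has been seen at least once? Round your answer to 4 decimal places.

From k distinct to k+1 distinct takes on average 22/(22-k) capsules.
Sum over k = 16,...,21: E = 22/6 + 22/5 + 22/4 + 22/3 + 22/2 + 22/1 = 53.90000.

53.9000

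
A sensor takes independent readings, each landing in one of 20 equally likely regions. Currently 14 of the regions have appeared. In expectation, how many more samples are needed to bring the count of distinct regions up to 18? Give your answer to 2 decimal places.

With k distinct regions already seen, the next new one takes an expected 20/(20-k) samples.
Sum over k = 14,...,17: E = 20/6 + 20/5 + 20/4 + 20/3 = 19.000.

19.00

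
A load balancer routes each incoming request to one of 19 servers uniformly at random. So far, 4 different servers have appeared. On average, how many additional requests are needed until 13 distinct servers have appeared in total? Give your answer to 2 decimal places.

The wait to go from k to k+1 distinct servers is geometric with mean 19/(19-k).
Sum over k = 4,...,12: E = 19/15 + 19/14 + 19/13 + ... + 19/8 + 19/7 = 16.496.

16.50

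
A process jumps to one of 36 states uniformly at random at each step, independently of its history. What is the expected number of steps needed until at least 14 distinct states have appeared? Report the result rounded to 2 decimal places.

17.41

With k distinct states already seen, the next new one arrives after an expected 36/(36-k) steps.
Sum over k = 0,...,13: E = 36/36 + 36/35 + 36/34 + ... + 36/24 + 36/23 = 17.415.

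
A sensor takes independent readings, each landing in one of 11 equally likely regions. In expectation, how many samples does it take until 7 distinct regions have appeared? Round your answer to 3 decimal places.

With k distinct regions already seen, the next new one arrives after an expected 11/(11-k) samples.
Sum over k = 0,...,6: E = 11/11 + 11/10 + 11/9 + ... + 11/6 + 11/5 = 10.3020.

10.302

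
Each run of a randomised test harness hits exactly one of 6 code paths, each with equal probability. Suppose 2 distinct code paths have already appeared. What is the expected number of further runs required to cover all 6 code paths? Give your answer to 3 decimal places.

The wait to go from k to k+1 distinct code paths is geometric with mean 6/(6-k).
Sum over k = 2,...,5: E = 6/4 + 6/3 + 6/2 + 6/1 = 12.5000.

12.500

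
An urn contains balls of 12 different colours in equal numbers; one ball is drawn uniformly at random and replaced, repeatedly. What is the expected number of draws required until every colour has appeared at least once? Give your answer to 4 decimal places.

After k distinct colours have appeared, the next draw gives a new one with probability (12-k)/12, so the expected wait for the (k+1)-th is 12/(12-k).
E[T] = 12/12 + 12/11 + 12/10 + ... + 12/2 + 12/1 = 12·H_{12}.
H_{12} = 3.10321, so E[T] = 37.23853.

37.2385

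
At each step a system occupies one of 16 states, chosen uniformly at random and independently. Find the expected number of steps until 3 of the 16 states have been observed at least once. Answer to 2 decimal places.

3.21

Going from k to k+1 distinct takes a geometric number of steps with mean 16/(16-k).
Sum over k = 0,...,2: E = 16/16 + 16/15 + 16/14 = 3.210.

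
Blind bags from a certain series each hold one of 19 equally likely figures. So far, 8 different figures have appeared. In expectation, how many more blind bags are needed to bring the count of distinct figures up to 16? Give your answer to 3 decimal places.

22.544

With k distinct figures already seen, the next new one takes an expected 19/(19-k) blind bags.
Sum over k = 8,...,15: E = 19/11 + 19/10 + 19/9 + ... + 19/5 + 19/4 = 22.5443.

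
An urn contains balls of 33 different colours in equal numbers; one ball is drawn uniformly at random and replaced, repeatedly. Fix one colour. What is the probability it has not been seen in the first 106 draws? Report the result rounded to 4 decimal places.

0.0383

Each draw misses the fixed colour with probability (33-1)/33 = 32/33, independently.
P(still missing after 106) = (32/33)^106 = 0.03832.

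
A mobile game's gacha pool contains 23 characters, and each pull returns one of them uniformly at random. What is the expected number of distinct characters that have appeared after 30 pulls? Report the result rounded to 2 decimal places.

For each character, P(seen in 30 pulls) = 1 - (22/23)^30 = 0.736.
By linearity of expectation, E[distinct seen] = 23·(1 - (22/23)^30) = 16.939.

16.94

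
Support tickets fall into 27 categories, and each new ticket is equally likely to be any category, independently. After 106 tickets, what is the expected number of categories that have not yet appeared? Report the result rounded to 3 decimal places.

For each category, P(unseen after 106) = (26/27)^106 = 0.0183.
By linearity of expectation, E[unseen] = 27·(26/27)^106 = 0.4943.

0.494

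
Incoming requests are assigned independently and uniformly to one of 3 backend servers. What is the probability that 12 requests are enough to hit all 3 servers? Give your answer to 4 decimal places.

0.9769

By inclusion–exclusion over which servers are missing,
P(all seen) = Σ_{j=0}^{3} (-1)^j C(3,j)((3-j)/3)^12
= 1.00000 - 0.02312 + 0.00001 - 0.00000
= 0.97688.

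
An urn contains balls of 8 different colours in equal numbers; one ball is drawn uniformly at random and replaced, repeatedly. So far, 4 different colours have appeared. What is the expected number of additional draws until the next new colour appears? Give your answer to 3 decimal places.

2.000

The number of draws until the next new colour is geometric with success probability 4/8, so its mean is 8/4.
E = 8/4 = 2.0000.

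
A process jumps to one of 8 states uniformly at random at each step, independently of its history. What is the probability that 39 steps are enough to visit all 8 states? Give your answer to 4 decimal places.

By inclusion–exclusion over which states are missing,
P(all seen) = Σ_{j=0}^{8} (-1)^j C(8,j)((8-j)/8)^39
= 1.00000 - 0.04379 + 0.00038 - 0.00000 + 0.00000 - 0.00000 + 0.00000 - 0.00000 + 0.00000
= 0.95658.

0.9566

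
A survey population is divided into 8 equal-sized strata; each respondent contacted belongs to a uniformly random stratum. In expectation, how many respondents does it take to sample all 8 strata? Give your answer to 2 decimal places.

The wait to go from k to k+1 distinct strata is geometric with mean 8/(8-k).
E[T] = 8/8 + 8/7 + 8/6 + ... + 8/2 + 8/1 = 8·H_{8}.
H_{8} = 2.718, so E[T] = 21.743.

21.74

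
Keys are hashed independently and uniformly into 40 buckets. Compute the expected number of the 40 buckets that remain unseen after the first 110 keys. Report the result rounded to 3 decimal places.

2.469

For each bucket, P(unseen after 110) = (39/40)^110 = 0.0617.
By linearity of expectation, E[unseen] = 40·(39/40)^110 = 2.4693.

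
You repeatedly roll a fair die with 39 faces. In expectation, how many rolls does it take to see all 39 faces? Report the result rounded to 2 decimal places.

Split into phases: going from k distinct to k+1 distinct takes on average 39/(39-k) rolls.
E[T] = 39/39 + 39/38 + 39/37 + ... + 39/2 + 39/1 = 39·H_{39}.
H_{39} = 4.254, so E[T] = 165.888.

165.89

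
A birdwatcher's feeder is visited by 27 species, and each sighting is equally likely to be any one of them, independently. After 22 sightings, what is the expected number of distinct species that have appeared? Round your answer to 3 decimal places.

For each species, P(seen in 22 sightings) = 1 - (26/27)^22 = 0.5641.
By linearity of expectation, E[distinct seen] = 27·(1 - (26/27)^22) = 15.2301.

15.230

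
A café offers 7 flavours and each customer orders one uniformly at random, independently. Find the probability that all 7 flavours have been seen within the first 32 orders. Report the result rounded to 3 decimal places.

0.950

Let A_i be the event that flavour i is missing after 32 orders. By inclusion–exclusion on the A_i,
P(all seen) = Σ_{j=0}^{7} (-1)^j C(7,j)((7-j)/7)^32
= 1.0000 - 0.0504 + 0.0004 - 0.0000 + 0.0000 - 0.0000 + 0.0000 - 0.0000
= 0.9500.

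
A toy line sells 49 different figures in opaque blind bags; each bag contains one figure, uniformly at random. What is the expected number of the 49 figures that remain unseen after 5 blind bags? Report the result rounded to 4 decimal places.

For each figure, P(unseen after 5) = (48/49)^5 = 0.90204.
By linearity of expectation, E[unseen] = 49·(48/49)^5 = 44.19996.

44.2000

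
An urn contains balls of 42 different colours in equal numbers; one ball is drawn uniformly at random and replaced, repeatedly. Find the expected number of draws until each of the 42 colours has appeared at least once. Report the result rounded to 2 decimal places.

After k distinct colours have appeared, the next draw gives a new one with probability (42-k)/42, so the expected wait for the (k+1)-th is 42/(42-k).
E[T] = 42/42 + 42/41 + 42/40 + ... + 42/2 + 42/1 = 42·H_{42}.
H_{42} = 4.327, so E[T] = 181.723.

181.72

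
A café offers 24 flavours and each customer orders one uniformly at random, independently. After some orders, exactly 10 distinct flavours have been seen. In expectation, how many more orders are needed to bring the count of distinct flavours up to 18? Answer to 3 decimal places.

From k distinct to k+1 distinct takes on average 24/(24-k) orders.
Sum over k = 10,...,17: E = 24/14 + 24/13 + 24/12 + ... + 24/8 + 24/7 = 19.2375.

19.237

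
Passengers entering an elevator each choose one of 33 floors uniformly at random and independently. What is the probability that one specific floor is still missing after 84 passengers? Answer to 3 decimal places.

0.075

On each passenger the fixed floor fails to appear with probability 32/33.
P(still missing after 84) = (32/33)^84 = 0.0754.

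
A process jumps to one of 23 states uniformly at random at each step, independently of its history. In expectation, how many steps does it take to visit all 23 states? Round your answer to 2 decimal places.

85.89

The wait to go from k to k+1 distinct states is geometric with mean 23/(23-k).
E[T] = 23/23 + 23/22 + 23/21 + ... + 23/2 + 23/1 = 23·H_{23}.
H_{23} = 3.734, so E[T] = 85.889.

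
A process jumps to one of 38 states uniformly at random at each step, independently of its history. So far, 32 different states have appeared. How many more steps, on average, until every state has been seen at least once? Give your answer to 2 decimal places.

93.10

From k distinct to k+1 distinct takes on average 38/(38-k) steps.
Sum over k = 32,...,37: E = 38/6 + 38/5 + 38/4 + 38/3 + 38/2 + 38/1 = 93.100.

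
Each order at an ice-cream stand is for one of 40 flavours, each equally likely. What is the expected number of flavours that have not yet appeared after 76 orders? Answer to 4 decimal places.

For each flavour, P(unseen after 76) = (39/40)^76 = 0.14600.
By linearity of expectation, E[unseen] = 40·(39/40)^76 = 5.83997.

5.8400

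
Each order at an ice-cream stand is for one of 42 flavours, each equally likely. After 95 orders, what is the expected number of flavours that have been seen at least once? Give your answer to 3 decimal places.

37.744

For each flavour, P(seen in 95 orders) = 1 - (41/42)^95 = 0.8987.
By linearity of expectation, E[distinct seen] = 42·(1 - (41/42)^95) = 37.7437.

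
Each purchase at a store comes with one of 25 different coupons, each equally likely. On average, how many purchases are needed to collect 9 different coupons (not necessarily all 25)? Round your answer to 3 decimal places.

Going from k to k+1 distinct takes a geometric number of purchases with mean 25/(25-k).
Sum over k = 0,...,8: E = 25/25 + 25/24 + 25/23 + ... + 25/18 + 25/17 = 10.8807.

10.881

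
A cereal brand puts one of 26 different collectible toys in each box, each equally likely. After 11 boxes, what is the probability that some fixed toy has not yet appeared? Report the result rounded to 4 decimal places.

On each box the fixed toy fails to appear with probability 25/26.
P(still missing after 11) = (25/26)^11 = 0.64958.

0.6496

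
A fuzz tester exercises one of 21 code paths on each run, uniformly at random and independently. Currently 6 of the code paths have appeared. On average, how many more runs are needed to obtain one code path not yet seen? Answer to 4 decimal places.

Each run yields a new code path with probability (21-6)/21 = 15/21, so the wait is geometric with mean 21/15.
E = 21/15 = 1.40000.

1.4000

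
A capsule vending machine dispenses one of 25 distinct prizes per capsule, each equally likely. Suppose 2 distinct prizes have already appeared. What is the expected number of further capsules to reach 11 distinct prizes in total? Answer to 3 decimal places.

12.068

From k distinct to k+1 distinct takes on average 25/(25-k) capsules.
Sum over k = 2,...,10: E = 25/23 + 25/22 + 25/21 + ... + 25/16 + 25/15 = 12.0682.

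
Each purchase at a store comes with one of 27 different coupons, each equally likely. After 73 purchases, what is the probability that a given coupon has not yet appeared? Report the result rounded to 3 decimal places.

Each purchase misses the fixed coupon with probability (27-1)/27 = 26/27, independently.
P(still missing after 73) = (26/27)^73 = 0.0636.

0.064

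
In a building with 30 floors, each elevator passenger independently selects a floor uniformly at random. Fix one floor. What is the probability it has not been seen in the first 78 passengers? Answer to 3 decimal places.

Each passenger misses the fixed floor with probability (30-1)/30 = 29/30, independently.
P(still missing after 78) = (29/30)^78 = 0.0711.

0.071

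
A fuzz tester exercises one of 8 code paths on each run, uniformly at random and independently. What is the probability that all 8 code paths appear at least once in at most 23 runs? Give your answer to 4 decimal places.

0.6654

By inclusion–exclusion over which code paths are missing,
P(all seen) = Σ_{j=0}^{8} (-1)^j C(8,j)((8-j)/8)^23
= 1.00000 - 0.37092 + 0.03746 - 0.00113 + 0.00001 - 0.00000 + 0.00000 - 0.00000 + 0.00000
= 0.66542.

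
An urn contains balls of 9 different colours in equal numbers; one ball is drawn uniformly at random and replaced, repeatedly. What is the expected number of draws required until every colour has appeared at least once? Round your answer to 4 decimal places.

25.4607

Split into phases: going from k distinct to k+1 distinct takes on average 9/(9-k) draws.
E[T] = 9/9 + 9/8 + 9/7 + ... + 9/2 + 9/1 = 9·H_{9}.
H_{9} = 2.82897, so E[T] = 25.46071.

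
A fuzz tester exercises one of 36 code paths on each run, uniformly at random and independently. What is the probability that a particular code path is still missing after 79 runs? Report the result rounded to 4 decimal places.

Each run misses the fixed code path with probability (36-1)/36 = 35/36, independently.
P(still missing after 79) = (35/36)^79 = 0.10801.

0.1080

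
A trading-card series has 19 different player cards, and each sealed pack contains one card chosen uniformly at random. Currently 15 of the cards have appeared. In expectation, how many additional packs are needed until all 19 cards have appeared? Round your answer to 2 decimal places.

The wait to go from k to k+1 distinct cards is geometric with mean 19/(19-k).
Sum over k = 15,...,18: E = 19/4 + 19/3 + 19/2 + 19/1 = 39.583.

39.58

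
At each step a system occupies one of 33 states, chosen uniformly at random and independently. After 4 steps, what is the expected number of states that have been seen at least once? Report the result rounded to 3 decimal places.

For each state, P(seen in 4 steps) = 1 - (32/33)^4 = 0.1158.
By linearity of expectation, E[distinct seen] = 33·(1 - (32/33)^4) = 3.8218.

3.822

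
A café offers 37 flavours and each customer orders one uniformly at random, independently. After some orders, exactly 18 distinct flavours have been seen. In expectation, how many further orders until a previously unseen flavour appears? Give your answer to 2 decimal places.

The number of orders until the next new flavour is geometric with success probability 19/37, so its mean is 37/19.
E = 37/19 = 1.947.

1.95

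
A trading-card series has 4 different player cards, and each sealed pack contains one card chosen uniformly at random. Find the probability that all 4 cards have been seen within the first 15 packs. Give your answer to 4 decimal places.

By inclusion–exclusion over which cards are missing,
P(all seen) = Σ_{j=0}^{4} (-1)^j C(4,j)((4-j)/4)^15
= 1.00000 - 0.05345 + 0.00018 - 0.00000 + 0.00000
= 0.94673.

0.9467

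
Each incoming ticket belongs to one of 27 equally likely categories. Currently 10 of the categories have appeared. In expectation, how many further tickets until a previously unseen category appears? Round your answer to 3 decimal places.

1.588

The number of tickets until the next new category is geometric with success probability 17/27, so its mean is 27/17.
E = 27/17 = 1.5882.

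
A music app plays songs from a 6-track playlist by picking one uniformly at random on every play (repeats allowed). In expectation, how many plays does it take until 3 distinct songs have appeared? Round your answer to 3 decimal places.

With k distinct songs already seen, the next new one arrives after an expected 6/(6-k) plays.
Sum over k = 0,...,2: E = 6/6 + 6/5 + 6/4 = 3.7000.

3.700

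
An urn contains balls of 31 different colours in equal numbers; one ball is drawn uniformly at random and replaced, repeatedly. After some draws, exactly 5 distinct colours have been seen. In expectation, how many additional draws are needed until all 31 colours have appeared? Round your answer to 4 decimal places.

The wait to go from k to k+1 distinct colours is geometric with mean 31/(31-k).
Sum over k = 5,...,30: E = 31/26 + 31/25 + 31/24 + ... + 31/2 + 31/1 = 119.48701.

119.4870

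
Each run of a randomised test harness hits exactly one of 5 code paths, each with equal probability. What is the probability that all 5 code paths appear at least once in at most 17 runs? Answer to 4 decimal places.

By inclusion–exclusion over which code paths are missing,
P(all seen) = Σ_{j=0}^{5} (-1)^j C(5,j)((5-j)/5)^17
= 1.00000 - 0.11259 + 0.00169 - 0.00000 + 0.00000 - 0.00000
= 0.88910.

0.8891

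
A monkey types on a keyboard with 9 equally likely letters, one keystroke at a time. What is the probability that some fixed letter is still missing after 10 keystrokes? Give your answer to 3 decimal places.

0.308

Each keystroke misses the fixed letter with probability (9-1)/9 = 8/9, independently.
P(still missing after 10) = (8/9)^10 = 0.3079.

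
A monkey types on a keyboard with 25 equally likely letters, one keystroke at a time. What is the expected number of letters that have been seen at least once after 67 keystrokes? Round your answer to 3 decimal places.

23.378

For each letter, P(seen in 67 keystrokes) = 1 - (24/25)^67 = 0.9351.
By linearity of expectation, E[distinct seen] = 25·(1 - (24/25)^67) = 23.3778.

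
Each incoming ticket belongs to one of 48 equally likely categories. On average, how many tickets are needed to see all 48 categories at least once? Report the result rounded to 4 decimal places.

214.0223

Split into phases: going from k distinct to k+1 distinct takes on average 48/(48-k) tickets.
E[T] = 48/48 + 48/47 + 48/46 + ... + 48/2 + 48/1 = 48·H_{48}.
H_{48} = 4.45880, so E[T] = 214.02226.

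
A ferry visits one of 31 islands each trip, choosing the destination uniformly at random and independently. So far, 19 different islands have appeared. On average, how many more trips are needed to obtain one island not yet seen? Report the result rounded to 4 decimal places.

The number of trips until the next new island is geometric with success probability 12/31, so its mean is 31/12.
E = 31/12 = 2.58333.

2.5833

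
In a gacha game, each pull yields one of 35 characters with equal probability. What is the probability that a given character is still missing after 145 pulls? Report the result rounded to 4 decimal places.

0.0149

On each pull the fixed character fails to appear with probability 34/35.
P(still missing after 145) = (34/35)^145 = 0.01495.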